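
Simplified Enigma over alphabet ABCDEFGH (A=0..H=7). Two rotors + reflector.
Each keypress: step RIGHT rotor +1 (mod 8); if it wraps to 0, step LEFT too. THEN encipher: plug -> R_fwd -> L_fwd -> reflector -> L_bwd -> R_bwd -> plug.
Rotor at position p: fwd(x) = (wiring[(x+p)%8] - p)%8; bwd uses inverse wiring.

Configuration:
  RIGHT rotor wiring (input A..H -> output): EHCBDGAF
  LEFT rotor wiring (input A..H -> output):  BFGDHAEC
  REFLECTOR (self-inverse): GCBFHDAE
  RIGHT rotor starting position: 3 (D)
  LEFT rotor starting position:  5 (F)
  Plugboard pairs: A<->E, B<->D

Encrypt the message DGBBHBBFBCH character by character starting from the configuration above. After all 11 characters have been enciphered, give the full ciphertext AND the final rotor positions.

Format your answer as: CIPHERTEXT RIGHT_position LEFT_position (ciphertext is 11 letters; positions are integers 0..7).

Answer: AHFHCAECFGA 6 6

Derivation:
Char 1 ('D'): step: R->4, L=5; D->plug->B->R->C->L->F->refl->D->L'->A->R'->E->plug->A
Char 2 ('G'): step: R->5, L=5; G->plug->G->R->E->L->A->refl->G->L'->G->R'->H->plug->H
Char 3 ('B'): step: R->6, L=5; B->plug->D->R->B->L->H->refl->E->L'->D->R'->F->plug->F
Char 4 ('B'): step: R->7, L=5; B->plug->D->R->D->L->E->refl->H->L'->B->R'->H->plug->H
Char 5 ('H'): step: R->0, L->6 (L advanced); H->plug->H->R->F->L->F->refl->D->L'->C->R'->C->plug->C
Char 6 ('B'): step: R->1, L=6; B->plug->D->R->C->L->D->refl->F->L'->F->R'->E->plug->A
Char 7 ('B'): step: R->2, L=6; B->plug->D->R->E->L->A->refl->G->L'->A->R'->A->plug->E
Char 8 ('F'): step: R->3, L=6; F->plug->F->R->B->L->E->refl->H->L'->D->R'->C->plug->C
Char 9 ('B'): step: R->4, L=6; B->plug->D->R->B->L->E->refl->H->L'->D->R'->F->plug->F
Char 10 ('C'): step: R->5, L=6; C->plug->C->R->A->L->G->refl->A->L'->E->R'->G->plug->G
Char 11 ('H'): step: R->6, L=6; H->plug->H->R->A->L->G->refl->A->L'->E->R'->E->plug->A
Final: ciphertext=AHFHCAECFGA, RIGHT=6, LEFT=6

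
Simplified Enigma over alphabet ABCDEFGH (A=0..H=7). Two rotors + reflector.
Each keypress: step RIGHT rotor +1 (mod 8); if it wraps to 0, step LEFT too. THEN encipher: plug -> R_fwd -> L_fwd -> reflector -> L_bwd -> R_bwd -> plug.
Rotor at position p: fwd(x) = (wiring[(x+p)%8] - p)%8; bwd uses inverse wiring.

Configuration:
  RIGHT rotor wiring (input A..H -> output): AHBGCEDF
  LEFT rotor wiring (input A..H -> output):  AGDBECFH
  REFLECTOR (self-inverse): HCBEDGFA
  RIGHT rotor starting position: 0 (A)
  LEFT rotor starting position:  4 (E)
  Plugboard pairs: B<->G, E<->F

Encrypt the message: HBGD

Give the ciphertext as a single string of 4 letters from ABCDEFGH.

Answer: DCCC

Derivation:
Char 1 ('H'): step: R->1, L=4; H->plug->H->R->H->L->F->refl->G->L'->B->R'->D->plug->D
Char 2 ('B'): step: R->2, L=4; B->plug->G->R->G->L->H->refl->A->L'->A->R'->C->plug->C
Char 3 ('G'): step: R->3, L=4; G->plug->B->R->H->L->F->refl->G->L'->B->R'->C->plug->C
Char 4 ('D'): step: R->4, L=4; D->plug->D->R->B->L->G->refl->F->L'->H->R'->C->plug->C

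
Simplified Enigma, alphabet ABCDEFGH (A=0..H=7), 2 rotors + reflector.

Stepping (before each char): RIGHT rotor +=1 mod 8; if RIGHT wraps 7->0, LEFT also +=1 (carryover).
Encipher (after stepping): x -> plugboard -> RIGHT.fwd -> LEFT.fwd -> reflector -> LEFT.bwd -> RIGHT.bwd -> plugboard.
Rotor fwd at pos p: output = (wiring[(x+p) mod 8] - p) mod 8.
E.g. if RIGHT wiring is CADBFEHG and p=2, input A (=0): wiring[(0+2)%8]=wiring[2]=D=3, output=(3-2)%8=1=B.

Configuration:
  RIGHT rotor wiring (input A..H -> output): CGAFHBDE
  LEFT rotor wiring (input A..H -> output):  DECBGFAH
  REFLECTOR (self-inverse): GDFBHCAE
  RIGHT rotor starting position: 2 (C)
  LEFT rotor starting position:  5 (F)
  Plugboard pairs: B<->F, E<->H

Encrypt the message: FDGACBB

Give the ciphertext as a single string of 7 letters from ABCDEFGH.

Char 1 ('F'): step: R->3, L=5; F->plug->B->R->E->L->H->refl->E->L'->G->R'->C->plug->C
Char 2 ('D'): step: R->4, L=5; D->plug->D->R->A->L->A->refl->G->L'->D->R'->A->plug->A
Char 3 ('G'): step: R->5, L=5; G->plug->G->R->A->L->A->refl->G->L'->D->R'->F->plug->B
Char 4 ('A'): step: R->6, L=5; A->plug->A->R->F->L->F->refl->C->L'->C->R'->E->plug->H
Char 5 ('C'): step: R->7, L=5; C->plug->C->R->H->L->B->refl->D->L'->B->R'->D->plug->D
Char 6 ('B'): step: R->0, L->6 (L advanced); B->plug->F->R->B->L->B->refl->D->L'->F->R'->D->plug->D
Char 7 ('B'): step: R->1, L=6; B->plug->F->R->C->L->F->refl->C->L'->A->R'->E->plug->H

Answer: CABHDDH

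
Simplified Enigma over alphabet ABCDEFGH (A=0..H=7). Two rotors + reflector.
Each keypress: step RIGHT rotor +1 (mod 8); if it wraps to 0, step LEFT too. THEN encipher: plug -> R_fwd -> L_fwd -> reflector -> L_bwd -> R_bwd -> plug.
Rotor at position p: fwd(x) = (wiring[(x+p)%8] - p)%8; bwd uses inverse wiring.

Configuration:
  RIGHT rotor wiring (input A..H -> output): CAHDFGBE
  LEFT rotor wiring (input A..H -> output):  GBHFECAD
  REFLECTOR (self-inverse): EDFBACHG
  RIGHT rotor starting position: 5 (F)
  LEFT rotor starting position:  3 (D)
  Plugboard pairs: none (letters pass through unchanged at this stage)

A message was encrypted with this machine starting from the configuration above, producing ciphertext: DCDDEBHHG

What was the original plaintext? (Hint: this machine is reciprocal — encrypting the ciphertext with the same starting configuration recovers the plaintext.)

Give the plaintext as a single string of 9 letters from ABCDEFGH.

Char 1 ('D'): step: R->6, L=3; D->plug->D->R->C->L->H->refl->G->L'->G->R'->B->plug->B
Char 2 ('C'): step: R->7, L=3; C->plug->C->R->B->L->B->refl->D->L'->F->R'->A->plug->A
Char 3 ('D'): step: R->0, L->4 (L advanced); D->plug->D->R->D->L->H->refl->G->L'->B->R'->G->plug->G
Char 4 ('D'): step: R->1, L=4; D->plug->D->R->E->L->C->refl->F->L'->F->R'->E->plug->E
Char 5 ('E'): step: R->2, L=4; E->plug->E->R->H->L->B->refl->D->L'->G->R'->H->plug->H
Char 6 ('B'): step: R->3, L=4; B->plug->B->R->C->L->E->refl->A->L'->A->R'->A->plug->A
Char 7 ('H'): step: R->4, L=4; H->plug->H->R->H->L->B->refl->D->L'->G->R'->E->plug->E
Char 8 ('H'): step: R->5, L=4; H->plug->H->R->A->L->A->refl->E->L'->C->R'->F->plug->F
Char 9 ('G'): step: R->6, L=4; G->plug->G->R->H->L->B->refl->D->L'->G->R'->B->plug->B

Answer: BAGEHAEFB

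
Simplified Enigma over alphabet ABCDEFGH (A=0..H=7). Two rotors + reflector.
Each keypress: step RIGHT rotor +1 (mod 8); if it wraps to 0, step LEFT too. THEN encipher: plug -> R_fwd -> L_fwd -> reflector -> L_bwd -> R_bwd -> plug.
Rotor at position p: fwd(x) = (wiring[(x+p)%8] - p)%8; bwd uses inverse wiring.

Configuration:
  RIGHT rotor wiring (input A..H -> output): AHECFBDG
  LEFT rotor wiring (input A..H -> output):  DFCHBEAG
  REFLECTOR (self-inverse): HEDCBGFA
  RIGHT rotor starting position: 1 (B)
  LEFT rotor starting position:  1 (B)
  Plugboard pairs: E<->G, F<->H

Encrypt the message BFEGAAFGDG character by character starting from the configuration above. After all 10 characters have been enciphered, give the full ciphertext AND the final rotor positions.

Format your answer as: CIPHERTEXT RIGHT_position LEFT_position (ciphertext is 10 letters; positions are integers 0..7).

Char 1 ('B'): step: R->2, L=1; B->plug->B->R->A->L->E->refl->B->L'->B->R'->E->plug->G
Char 2 ('F'): step: R->3, L=1; F->plug->H->R->B->L->B->refl->E->L'->A->R'->D->plug->D
Char 3 ('E'): step: R->4, L=1; E->plug->G->R->A->L->E->refl->B->L'->B->R'->A->plug->A
Char 4 ('G'): step: R->5, L=1; G->plug->E->R->C->L->G->refl->F->L'->G->R'->B->plug->B
Char 5 ('A'): step: R->6, L=1; A->plug->A->R->F->L->H->refl->A->L'->D->R'->H->plug->F
Char 6 ('A'): step: R->7, L=1; A->plug->A->R->H->L->C->refl->D->L'->E->R'->H->plug->F
Char 7 ('F'): step: R->0, L->2 (L advanced); F->plug->H->R->G->L->B->refl->E->L'->F->R'->E->plug->G
Char 8 ('G'): step: R->1, L=2; G->plug->E->R->A->L->A->refl->H->L'->C->R'->F->plug->H
Char 9 ('D'): step: R->2, L=2; D->plug->D->R->H->L->D->refl->C->L'->D->R'->C->plug->C
Char 10 ('G'): step: R->3, L=2; G->plug->E->R->D->L->C->refl->D->L'->H->R'->A->plug->A
Final: ciphertext=GDABFFGHCA, RIGHT=3, LEFT=2

Answer: GDABFFGHCA 3 2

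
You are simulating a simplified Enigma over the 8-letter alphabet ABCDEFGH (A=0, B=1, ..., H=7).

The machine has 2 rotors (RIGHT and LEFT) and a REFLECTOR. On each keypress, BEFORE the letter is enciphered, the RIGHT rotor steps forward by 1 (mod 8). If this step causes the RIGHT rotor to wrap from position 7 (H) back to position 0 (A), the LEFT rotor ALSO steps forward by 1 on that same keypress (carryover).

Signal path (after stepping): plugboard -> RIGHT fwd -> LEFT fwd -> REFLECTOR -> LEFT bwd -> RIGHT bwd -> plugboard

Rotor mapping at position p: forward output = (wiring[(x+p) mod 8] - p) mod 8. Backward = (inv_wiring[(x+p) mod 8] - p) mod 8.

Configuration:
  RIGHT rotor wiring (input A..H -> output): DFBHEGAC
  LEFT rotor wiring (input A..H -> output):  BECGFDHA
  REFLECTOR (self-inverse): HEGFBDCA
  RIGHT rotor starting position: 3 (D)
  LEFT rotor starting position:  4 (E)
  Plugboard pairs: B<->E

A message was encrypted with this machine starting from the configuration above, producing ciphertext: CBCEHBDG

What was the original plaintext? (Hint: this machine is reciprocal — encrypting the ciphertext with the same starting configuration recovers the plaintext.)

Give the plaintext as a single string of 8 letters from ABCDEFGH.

Char 1 ('C'): step: R->4, L=4; C->plug->C->R->E->L->F->refl->D->L'->C->R'->B->plug->E
Char 2 ('B'): step: R->5, L=4; B->plug->E->R->A->L->B->refl->E->L'->D->R'->B->plug->E
Char 3 ('C'): step: R->6, L=4; C->plug->C->R->F->L->A->refl->H->L'->B->R'->F->plug->F
Char 4 ('E'): step: R->7, L=4; E->plug->B->R->E->L->F->refl->D->L'->C->R'->D->plug->D
Char 5 ('H'): step: R->0, L->5 (L advanced); H->plug->H->R->C->L->D->refl->F->L'->F->R'->B->plug->E
Char 6 ('B'): step: R->1, L=5; B->plug->E->R->F->L->F->refl->D->L'->C->R'->H->plug->H
Char 7 ('D'): step: R->2, L=5; D->plug->D->R->E->L->H->refl->A->L'->H->R'->A->plug->A
Char 8 ('G'): step: R->3, L=5; G->plug->G->R->C->L->D->refl->F->L'->F->R'->D->plug->D

Answer: EEFDEHAD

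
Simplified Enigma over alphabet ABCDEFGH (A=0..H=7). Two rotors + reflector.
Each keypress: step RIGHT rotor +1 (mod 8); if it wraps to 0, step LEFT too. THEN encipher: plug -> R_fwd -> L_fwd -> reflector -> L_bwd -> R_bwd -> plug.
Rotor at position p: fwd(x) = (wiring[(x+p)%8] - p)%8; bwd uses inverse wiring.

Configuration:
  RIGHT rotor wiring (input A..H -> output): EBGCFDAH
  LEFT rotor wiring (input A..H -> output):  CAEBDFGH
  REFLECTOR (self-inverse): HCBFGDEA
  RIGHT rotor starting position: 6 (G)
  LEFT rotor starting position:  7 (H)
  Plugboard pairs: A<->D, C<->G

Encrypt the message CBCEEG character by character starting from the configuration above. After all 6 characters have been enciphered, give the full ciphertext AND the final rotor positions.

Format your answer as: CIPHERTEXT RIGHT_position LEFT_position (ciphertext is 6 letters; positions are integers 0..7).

Char 1 ('C'): step: R->7, L=7; C->plug->G->R->E->L->C->refl->B->L'->C->R'->C->plug->G
Char 2 ('B'): step: R->0, L->0 (L advanced); B->plug->B->R->B->L->A->refl->H->L'->H->R'->H->plug->H
Char 3 ('C'): step: R->1, L=0; C->plug->G->R->G->L->G->refl->E->L'->C->R'->E->plug->E
Char 4 ('E'): step: R->2, L=0; E->plug->E->R->G->L->G->refl->E->L'->C->R'->G->plug->C
Char 5 ('E'): step: R->3, L=0; E->plug->E->R->E->L->D->refl->F->L'->F->R'->D->plug->A
Char 6 ('G'): step: R->4, L=0; G->plug->C->R->E->L->D->refl->F->L'->F->R'->F->plug->F
Final: ciphertext=GHECAF, RIGHT=4, LEFT=0

Answer: GHECAF 4 0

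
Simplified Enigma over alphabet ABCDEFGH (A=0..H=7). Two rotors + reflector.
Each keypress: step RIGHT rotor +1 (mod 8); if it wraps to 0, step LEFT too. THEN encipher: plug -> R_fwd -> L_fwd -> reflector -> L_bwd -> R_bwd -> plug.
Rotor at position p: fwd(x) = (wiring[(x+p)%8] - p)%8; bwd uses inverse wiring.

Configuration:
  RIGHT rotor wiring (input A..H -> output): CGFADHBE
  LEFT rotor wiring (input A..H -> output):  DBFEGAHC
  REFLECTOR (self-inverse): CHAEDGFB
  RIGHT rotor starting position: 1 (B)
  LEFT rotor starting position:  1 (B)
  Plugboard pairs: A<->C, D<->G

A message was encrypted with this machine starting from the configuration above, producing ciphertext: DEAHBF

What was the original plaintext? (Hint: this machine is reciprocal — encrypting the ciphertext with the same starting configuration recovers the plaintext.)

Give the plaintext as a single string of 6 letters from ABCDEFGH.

Answer: EHBBAG

Derivation:
Char 1 ('D'): step: R->2, L=1; D->plug->G->R->A->L->A->refl->C->L'->H->R'->E->plug->E
Char 2 ('E'): step: R->3, L=1; E->plug->E->R->B->L->E->refl->D->L'->C->R'->H->plug->H
Char 3 ('A'): step: R->4, L=1; A->plug->C->R->F->L->G->refl->F->L'->D->R'->B->plug->B
Char 4 ('H'): step: R->5, L=1; H->plug->H->R->G->L->B->refl->H->L'->E->R'->B->plug->B
Char 5 ('B'): step: R->6, L=1; B->plug->B->R->G->L->B->refl->H->L'->E->R'->C->plug->A
Char 6 ('F'): step: R->7, L=1; F->plug->F->R->E->L->H->refl->B->L'->G->R'->D->plug->G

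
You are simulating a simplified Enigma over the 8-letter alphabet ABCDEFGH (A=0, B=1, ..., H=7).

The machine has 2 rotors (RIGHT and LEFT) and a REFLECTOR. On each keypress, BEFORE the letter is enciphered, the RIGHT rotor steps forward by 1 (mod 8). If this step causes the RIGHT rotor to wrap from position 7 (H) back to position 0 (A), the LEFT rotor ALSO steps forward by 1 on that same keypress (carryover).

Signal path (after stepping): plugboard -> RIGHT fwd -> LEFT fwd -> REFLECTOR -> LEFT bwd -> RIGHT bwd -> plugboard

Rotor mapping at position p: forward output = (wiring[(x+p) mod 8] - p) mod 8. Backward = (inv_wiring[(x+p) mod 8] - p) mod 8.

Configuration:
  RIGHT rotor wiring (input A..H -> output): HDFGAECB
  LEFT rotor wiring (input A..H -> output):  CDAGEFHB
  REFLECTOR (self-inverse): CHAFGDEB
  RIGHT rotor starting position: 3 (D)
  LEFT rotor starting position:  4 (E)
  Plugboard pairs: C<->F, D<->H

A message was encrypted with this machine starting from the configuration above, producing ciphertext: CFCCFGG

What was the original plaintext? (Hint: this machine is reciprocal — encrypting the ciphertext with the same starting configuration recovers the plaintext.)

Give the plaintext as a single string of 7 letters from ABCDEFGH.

Answer: BEEGBCA

Derivation:
Char 1 ('C'): step: R->4, L=4; C->plug->F->R->H->L->C->refl->A->L'->A->R'->B->plug->B
Char 2 ('F'): step: R->5, L=4; F->plug->C->R->E->L->G->refl->E->L'->G->R'->E->plug->E
Char 3 ('C'): step: R->6, L=4; C->plug->F->R->A->L->A->refl->C->L'->H->R'->E->plug->E
Char 4 ('C'): step: R->7, L=4; C->plug->F->R->B->L->B->refl->H->L'->F->R'->G->plug->G
Char 5 ('F'): step: R->0, L->5 (L advanced); F->plug->C->R->F->L->D->refl->F->L'->D->R'->B->plug->B
Char 6 ('G'): step: R->1, L=5; G->plug->G->R->A->L->A->refl->C->L'->B->R'->F->plug->C
Char 7 ('G'): step: R->2, L=5; G->plug->G->R->F->L->D->refl->F->L'->D->R'->A->plug->A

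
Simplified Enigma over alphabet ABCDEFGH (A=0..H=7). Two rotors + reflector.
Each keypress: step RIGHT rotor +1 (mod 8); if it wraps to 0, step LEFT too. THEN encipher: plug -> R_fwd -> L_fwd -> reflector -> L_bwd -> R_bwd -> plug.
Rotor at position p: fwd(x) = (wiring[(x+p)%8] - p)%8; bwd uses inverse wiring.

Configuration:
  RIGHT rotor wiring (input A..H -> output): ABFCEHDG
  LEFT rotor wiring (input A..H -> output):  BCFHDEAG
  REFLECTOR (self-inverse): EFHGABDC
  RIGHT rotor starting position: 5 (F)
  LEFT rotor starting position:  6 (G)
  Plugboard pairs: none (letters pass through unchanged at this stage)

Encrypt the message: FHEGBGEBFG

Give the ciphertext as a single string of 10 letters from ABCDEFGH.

Answer: BGCBEAFHAB

Derivation:
Char 1 ('F'): step: R->6, L=6; F->plug->F->R->E->L->H->refl->C->L'->A->R'->B->plug->B
Char 2 ('H'): step: R->7, L=6; H->plug->H->R->E->L->H->refl->C->L'->A->R'->G->plug->G
Char 3 ('E'): step: R->0, L->7 (L advanced); E->plug->E->R->E->L->A->refl->E->L'->F->R'->C->plug->C
Char 4 ('G'): step: R->1, L=7; G->plug->G->R->F->L->E->refl->A->L'->E->R'->B->plug->B
Char 5 ('B'): step: R->2, L=7; B->plug->B->R->A->L->H->refl->C->L'->B->R'->E->plug->E
Char 6 ('G'): step: R->3, L=7; G->plug->G->R->G->L->F->refl->B->L'->H->R'->A->plug->A
Char 7 ('E'): step: R->4, L=7; E->plug->E->R->E->L->A->refl->E->L'->F->R'->F->plug->F
Char 8 ('B'): step: R->5, L=7; B->plug->B->R->G->L->F->refl->B->L'->H->R'->H->plug->H
Char 9 ('F'): step: R->6, L=7; F->plug->F->R->E->L->A->refl->E->L'->F->R'->A->plug->A
Char 10 ('G'): step: R->7, L=7; G->plug->G->R->A->L->H->refl->C->L'->B->R'->B->plug->B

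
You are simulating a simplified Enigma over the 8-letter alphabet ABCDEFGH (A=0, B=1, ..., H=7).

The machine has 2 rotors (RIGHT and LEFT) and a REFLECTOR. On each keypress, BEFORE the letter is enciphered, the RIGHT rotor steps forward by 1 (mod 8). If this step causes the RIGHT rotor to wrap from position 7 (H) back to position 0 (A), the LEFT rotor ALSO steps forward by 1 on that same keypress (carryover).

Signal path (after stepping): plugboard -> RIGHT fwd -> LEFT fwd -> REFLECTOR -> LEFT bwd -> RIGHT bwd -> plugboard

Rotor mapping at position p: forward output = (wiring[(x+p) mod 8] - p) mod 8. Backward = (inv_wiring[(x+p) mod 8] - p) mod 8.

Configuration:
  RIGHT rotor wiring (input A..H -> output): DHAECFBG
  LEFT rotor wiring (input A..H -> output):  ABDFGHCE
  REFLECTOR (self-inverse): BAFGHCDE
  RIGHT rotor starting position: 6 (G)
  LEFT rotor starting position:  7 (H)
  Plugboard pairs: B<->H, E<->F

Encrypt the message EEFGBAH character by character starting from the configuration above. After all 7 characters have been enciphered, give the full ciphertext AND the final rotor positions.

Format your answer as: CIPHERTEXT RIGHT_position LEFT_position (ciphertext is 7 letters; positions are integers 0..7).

Answer: FHBCHEF 5 0

Derivation:
Char 1 ('E'): step: R->7, L=7; E->plug->F->R->D->L->E->refl->H->L'->F->R'->E->plug->F
Char 2 ('E'): step: R->0, L->0 (L advanced); E->plug->F->R->F->L->H->refl->E->L'->H->R'->B->plug->H
Char 3 ('F'): step: R->1, L=0; F->plug->E->R->E->L->G->refl->D->L'->C->R'->H->plug->B
Char 4 ('G'): step: R->2, L=0; G->plug->G->R->B->L->B->refl->A->L'->A->R'->C->plug->C
Char 5 ('B'): step: R->3, L=0; B->plug->H->R->F->L->H->refl->E->L'->H->R'->B->plug->H
Char 6 ('A'): step: R->4, L=0; A->plug->A->R->G->L->C->refl->F->L'->D->R'->F->plug->E
Char 7 ('H'): step: R->5, L=0; H->plug->B->R->E->L->G->refl->D->L'->C->R'->E->plug->F
Final: ciphertext=FHBCHEF, RIGHT=5, LEFT=0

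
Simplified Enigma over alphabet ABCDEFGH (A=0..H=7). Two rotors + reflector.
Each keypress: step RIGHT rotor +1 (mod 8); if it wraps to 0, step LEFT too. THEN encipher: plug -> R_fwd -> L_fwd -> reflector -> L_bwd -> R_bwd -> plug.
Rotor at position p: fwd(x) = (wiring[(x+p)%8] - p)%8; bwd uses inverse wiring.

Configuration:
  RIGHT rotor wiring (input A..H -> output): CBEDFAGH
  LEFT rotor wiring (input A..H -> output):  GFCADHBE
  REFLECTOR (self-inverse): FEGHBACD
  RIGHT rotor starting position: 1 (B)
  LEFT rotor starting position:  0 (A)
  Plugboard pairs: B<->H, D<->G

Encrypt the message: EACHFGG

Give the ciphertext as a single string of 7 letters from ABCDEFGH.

Char 1 ('E'): step: R->2, L=0; E->plug->E->R->E->L->D->refl->H->L'->F->R'->F->plug->F
Char 2 ('A'): step: R->3, L=0; A->plug->A->R->A->L->G->refl->C->L'->C->R'->B->plug->H
Char 3 ('C'): step: R->4, L=0; C->plug->C->R->C->L->C->refl->G->L'->A->R'->G->plug->D
Char 4 ('H'): step: R->5, L=0; H->plug->B->R->B->L->F->refl->A->L'->D->R'->A->plug->A
Char 5 ('F'): step: R->6, L=0; F->plug->F->R->F->L->H->refl->D->L'->E->R'->C->plug->C
Char 6 ('G'): step: R->7, L=0; G->plug->D->R->F->L->H->refl->D->L'->E->R'->E->plug->E
Char 7 ('G'): step: R->0, L->1 (L advanced); G->plug->D->R->D->L->C->refl->G->L'->E->R'->C->plug->C

Answer: FHDACEC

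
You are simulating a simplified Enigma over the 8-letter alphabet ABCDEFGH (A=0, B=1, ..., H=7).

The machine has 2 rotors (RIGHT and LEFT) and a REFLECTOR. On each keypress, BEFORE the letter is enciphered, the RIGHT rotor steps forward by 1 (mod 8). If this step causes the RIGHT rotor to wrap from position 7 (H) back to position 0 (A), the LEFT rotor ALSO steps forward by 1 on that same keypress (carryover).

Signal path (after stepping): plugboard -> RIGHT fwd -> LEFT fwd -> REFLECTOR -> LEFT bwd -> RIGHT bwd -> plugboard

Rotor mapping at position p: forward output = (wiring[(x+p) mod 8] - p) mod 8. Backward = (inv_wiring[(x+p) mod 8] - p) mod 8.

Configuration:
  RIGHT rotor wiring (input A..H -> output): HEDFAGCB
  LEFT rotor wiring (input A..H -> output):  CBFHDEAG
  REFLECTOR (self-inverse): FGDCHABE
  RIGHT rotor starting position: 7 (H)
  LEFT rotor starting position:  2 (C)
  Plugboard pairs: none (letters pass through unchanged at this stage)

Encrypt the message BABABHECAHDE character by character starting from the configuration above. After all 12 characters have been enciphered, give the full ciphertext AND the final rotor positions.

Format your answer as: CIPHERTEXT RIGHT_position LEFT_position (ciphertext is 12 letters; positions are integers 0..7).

Char 1 ('B'): step: R->0, L->3 (L advanced); B->plug->B->R->E->L->D->refl->C->L'->H->R'->A->plug->A
Char 2 ('A'): step: R->1, L=3; A->plug->A->R->D->L->F->refl->A->L'->B->R'->F->plug->F
Char 3 ('B'): step: R->2, L=3; B->plug->B->R->D->L->F->refl->A->L'->B->R'->A->plug->A
Char 4 ('A'): step: R->3, L=3; A->plug->A->R->C->L->B->refl->G->L'->G->R'->E->plug->E
Char 5 ('B'): step: R->4, L=3; B->plug->B->R->C->L->B->refl->G->L'->G->R'->C->plug->C
Char 6 ('H'): step: R->5, L=3; H->plug->H->R->D->L->F->refl->A->L'->B->R'->A->plug->A
Char 7 ('E'): step: R->6, L=3; E->plug->E->R->F->L->H->refl->E->L'->A->R'->H->plug->H
Char 8 ('C'): step: R->7, L=3; C->plug->C->R->F->L->H->refl->E->L'->A->R'->B->plug->B
Char 9 ('A'): step: R->0, L->4 (L advanced); A->plug->A->R->H->L->D->refl->C->L'->D->R'->C->plug->C
Char 10 ('H'): step: R->1, L=4; H->plug->H->R->G->L->B->refl->G->L'->E->R'->C->plug->C
Char 11 ('D'): step: R->2, L=4; D->plug->D->R->E->L->G->refl->B->L'->G->R'->C->plug->C
Char 12 ('E'): step: R->3, L=4; E->plug->E->R->G->L->B->refl->G->L'->E->R'->F->plug->F
Final: ciphertext=AFAECAHBCCCF, RIGHT=3, LEFT=4

Answer: AFAECAHBCCCF 3 4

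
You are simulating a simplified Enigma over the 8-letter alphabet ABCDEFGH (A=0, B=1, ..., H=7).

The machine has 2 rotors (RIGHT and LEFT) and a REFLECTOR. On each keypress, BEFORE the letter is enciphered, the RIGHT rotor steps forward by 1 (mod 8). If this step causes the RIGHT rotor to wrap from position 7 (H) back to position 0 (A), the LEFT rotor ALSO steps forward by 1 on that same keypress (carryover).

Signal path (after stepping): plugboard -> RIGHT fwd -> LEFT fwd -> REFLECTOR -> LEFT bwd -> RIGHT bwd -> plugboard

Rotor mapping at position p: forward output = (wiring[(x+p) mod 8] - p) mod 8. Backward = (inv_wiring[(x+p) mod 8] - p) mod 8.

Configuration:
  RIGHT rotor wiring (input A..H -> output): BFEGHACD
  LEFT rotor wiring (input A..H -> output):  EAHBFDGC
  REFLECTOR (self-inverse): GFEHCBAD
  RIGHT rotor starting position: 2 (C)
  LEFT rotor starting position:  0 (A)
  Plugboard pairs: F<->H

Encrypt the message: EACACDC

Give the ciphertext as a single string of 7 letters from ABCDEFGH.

Answer: DBGCGBD

Derivation:
Char 1 ('E'): step: R->3, L=0; E->plug->E->R->A->L->E->refl->C->L'->H->R'->D->plug->D
Char 2 ('A'): step: R->4, L=0; A->plug->A->R->D->L->B->refl->F->L'->E->R'->B->plug->B
Char 3 ('C'): step: R->5, L=0; C->plug->C->R->G->L->G->refl->A->L'->B->R'->G->plug->G
Char 4 ('A'): step: R->6, L=0; A->plug->A->R->E->L->F->refl->B->L'->D->R'->C->plug->C
Char 5 ('C'): step: R->7, L=0; C->plug->C->R->G->L->G->refl->A->L'->B->R'->G->plug->G
Char 6 ('D'): step: R->0, L->1 (L advanced); D->plug->D->R->G->L->B->refl->F->L'->F->R'->B->plug->B
Char 7 ('C'): step: R->1, L=1; C->plug->C->R->F->L->F->refl->B->L'->G->R'->D->plug->D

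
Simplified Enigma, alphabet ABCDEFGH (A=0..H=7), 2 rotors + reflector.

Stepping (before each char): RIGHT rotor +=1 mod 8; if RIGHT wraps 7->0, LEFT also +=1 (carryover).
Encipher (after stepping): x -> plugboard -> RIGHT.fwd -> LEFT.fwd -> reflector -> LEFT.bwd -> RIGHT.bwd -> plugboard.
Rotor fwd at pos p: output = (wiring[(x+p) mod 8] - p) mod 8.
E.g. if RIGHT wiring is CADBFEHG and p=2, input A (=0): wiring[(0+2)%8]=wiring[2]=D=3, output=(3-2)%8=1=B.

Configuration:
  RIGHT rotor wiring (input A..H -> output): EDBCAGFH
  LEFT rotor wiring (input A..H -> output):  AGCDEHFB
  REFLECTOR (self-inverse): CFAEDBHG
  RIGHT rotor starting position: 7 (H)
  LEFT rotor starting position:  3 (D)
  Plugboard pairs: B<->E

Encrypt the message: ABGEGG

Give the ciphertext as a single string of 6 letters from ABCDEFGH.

Answer: CEBGBE

Derivation:
Char 1 ('A'): step: R->0, L->4 (L advanced); A->plug->A->R->E->L->E->refl->D->L'->B->R'->C->plug->C
Char 2 ('B'): step: R->1, L=4; B->plug->E->R->F->L->C->refl->A->L'->A->R'->B->plug->E
Char 3 ('G'): step: R->2, L=4; G->plug->G->R->C->L->B->refl->F->L'->D->R'->E->plug->B
Char 4 ('E'): step: R->3, L=4; E->plug->B->R->F->L->C->refl->A->L'->A->R'->G->plug->G
Char 5 ('G'): step: R->4, L=4; G->plug->G->R->F->L->C->refl->A->L'->A->R'->E->plug->B
Char 6 ('G'): step: R->5, L=4; G->plug->G->R->F->L->C->refl->A->L'->A->R'->B->plug->E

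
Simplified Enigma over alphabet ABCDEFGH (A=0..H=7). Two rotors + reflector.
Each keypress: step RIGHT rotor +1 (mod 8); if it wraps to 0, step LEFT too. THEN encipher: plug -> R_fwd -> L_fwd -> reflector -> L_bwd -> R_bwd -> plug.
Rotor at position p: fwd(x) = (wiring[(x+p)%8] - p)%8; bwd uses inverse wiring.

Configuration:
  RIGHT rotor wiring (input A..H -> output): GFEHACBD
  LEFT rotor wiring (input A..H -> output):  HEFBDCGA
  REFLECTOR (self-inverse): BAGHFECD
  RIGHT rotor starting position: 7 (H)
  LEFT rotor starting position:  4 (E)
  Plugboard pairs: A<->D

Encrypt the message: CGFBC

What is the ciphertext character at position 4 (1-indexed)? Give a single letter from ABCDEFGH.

Char 1 ('C'): step: R->0, L->5 (L advanced); C->plug->C->R->E->L->H->refl->D->L'->C->R'->F->plug->F
Char 2 ('G'): step: R->1, L=5; G->plug->G->R->C->L->D->refl->H->L'->E->R'->A->plug->D
Char 3 ('F'): step: R->2, L=5; F->plug->F->R->B->L->B->refl->A->L'->F->R'->B->plug->B
Char 4 ('B'): step: R->3, L=5; B->plug->B->R->F->L->A->refl->B->L'->B->R'->H->plug->H

H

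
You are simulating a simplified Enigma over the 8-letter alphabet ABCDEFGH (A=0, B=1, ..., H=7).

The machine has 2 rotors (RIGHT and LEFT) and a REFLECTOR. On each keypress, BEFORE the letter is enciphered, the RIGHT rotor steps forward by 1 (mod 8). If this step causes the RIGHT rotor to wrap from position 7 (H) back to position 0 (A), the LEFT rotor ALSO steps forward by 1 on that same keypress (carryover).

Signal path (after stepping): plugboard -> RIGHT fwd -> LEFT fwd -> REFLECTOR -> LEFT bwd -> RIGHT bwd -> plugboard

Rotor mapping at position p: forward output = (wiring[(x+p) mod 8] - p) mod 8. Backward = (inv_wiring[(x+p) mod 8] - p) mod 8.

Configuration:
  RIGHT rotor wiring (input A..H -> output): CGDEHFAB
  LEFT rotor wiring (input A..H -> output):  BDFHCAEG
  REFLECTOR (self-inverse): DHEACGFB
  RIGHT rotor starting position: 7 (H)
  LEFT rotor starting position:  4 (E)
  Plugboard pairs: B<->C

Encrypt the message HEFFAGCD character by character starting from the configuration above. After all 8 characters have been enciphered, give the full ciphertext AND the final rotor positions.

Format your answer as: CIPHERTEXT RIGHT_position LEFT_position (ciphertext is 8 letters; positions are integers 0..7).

Answer: AFHCEBFB 7 5

Derivation:
Char 1 ('H'): step: R->0, L->5 (L advanced); H->plug->H->R->B->L->H->refl->B->L'->C->R'->A->plug->A
Char 2 ('E'): step: R->1, L=5; E->plug->E->R->E->L->G->refl->F->L'->H->R'->F->plug->F
Char 3 ('F'): step: R->2, L=5; F->plug->F->R->H->L->F->refl->G->L'->E->R'->H->plug->H
Char 4 ('F'): step: R->3, L=5; F->plug->F->R->H->L->F->refl->G->L'->E->R'->B->plug->C
Char 5 ('A'): step: R->4, L=5; A->plug->A->R->D->L->E->refl->C->L'->G->R'->E->plug->E
Char 6 ('G'): step: R->5, L=5; G->plug->G->R->H->L->F->refl->G->L'->E->R'->C->plug->B
Char 7 ('C'): step: R->6, L=5; C->plug->B->R->D->L->E->refl->C->L'->G->R'->F->plug->F
Char 8 ('D'): step: R->7, L=5; D->plug->D->R->E->L->G->refl->F->L'->H->R'->C->plug->B
Final: ciphertext=AFHCEBFB, RIGHT=7, LEFT=5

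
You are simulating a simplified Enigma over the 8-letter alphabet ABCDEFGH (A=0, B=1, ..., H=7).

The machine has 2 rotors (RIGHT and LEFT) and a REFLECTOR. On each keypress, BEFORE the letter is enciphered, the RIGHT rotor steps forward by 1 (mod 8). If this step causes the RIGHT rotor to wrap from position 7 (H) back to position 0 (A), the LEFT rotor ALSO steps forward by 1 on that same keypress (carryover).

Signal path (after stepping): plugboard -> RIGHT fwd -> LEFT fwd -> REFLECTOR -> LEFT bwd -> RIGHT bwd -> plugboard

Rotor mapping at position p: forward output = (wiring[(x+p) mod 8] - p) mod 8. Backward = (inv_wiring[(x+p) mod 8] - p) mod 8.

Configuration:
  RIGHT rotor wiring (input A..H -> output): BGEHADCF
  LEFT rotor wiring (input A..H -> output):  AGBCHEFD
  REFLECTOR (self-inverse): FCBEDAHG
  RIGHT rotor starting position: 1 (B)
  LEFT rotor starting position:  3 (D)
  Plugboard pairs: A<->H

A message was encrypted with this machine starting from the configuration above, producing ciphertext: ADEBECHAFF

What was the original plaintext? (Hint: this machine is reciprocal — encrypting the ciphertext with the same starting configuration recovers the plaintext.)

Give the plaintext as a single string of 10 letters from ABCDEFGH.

Answer: BCHDFEBGGA

Derivation:
Char 1 ('A'): step: R->2, L=3; A->plug->H->R->E->L->A->refl->F->L'->F->R'->B->plug->B
Char 2 ('D'): step: R->3, L=3; D->plug->D->R->H->L->G->refl->H->L'->A->R'->C->plug->C
Char 3 ('E'): step: R->4, L=3; E->plug->E->R->F->L->F->refl->A->L'->E->R'->A->plug->H
Char 4 ('B'): step: R->5, L=3; B->plug->B->R->F->L->F->refl->A->L'->E->R'->D->plug->D
Char 5 ('E'): step: R->6, L=3; E->plug->E->R->G->L->D->refl->E->L'->B->R'->F->plug->F
Char 6 ('C'): step: R->7, L=3; C->plug->C->R->H->L->G->refl->H->L'->A->R'->E->plug->E
Char 7 ('H'): step: R->0, L->4 (L advanced); H->plug->A->R->B->L->A->refl->F->L'->G->R'->B->plug->B
Char 8 ('A'): step: R->1, L=4; A->plug->H->R->A->L->D->refl->E->L'->E->R'->G->plug->G
Char 9 ('F'): step: R->2, L=4; F->plug->F->R->D->L->H->refl->G->L'->H->R'->G->plug->G
Char 10 ('F'): step: R->3, L=4; F->plug->F->R->G->L->F->refl->A->L'->B->R'->H->plug->A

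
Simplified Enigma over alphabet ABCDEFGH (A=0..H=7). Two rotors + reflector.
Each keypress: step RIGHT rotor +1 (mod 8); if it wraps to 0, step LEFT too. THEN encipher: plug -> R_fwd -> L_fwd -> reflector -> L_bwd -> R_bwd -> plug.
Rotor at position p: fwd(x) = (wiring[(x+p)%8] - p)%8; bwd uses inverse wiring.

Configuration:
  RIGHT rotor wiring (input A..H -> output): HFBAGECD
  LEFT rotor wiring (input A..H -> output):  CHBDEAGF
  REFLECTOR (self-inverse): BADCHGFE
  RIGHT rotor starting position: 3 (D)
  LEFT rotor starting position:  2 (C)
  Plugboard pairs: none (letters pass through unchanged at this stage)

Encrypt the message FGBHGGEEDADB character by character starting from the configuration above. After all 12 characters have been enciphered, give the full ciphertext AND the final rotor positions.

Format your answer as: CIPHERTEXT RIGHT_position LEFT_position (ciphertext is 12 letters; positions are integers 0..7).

Answer: CAFFACFCADFE 7 3

Derivation:
Char 1 ('F'): step: R->4, L=2; F->plug->F->R->B->L->B->refl->A->L'->G->R'->C->plug->C
Char 2 ('G'): step: R->5, L=2; G->plug->G->R->D->L->G->refl->F->L'->H->R'->A->plug->A
Char 3 ('B'): step: R->6, L=2; B->plug->B->R->F->L->D->refl->C->L'->C->R'->F->plug->F
Char 4 ('H'): step: R->7, L=2; H->plug->H->R->D->L->G->refl->F->L'->H->R'->F->plug->F
Char 5 ('G'): step: R->0, L->3 (L advanced); G->plug->G->R->C->L->F->refl->G->L'->H->R'->A->plug->A
Char 6 ('G'): step: R->1, L=3; G->plug->G->R->C->L->F->refl->G->L'->H->R'->C->plug->C
Char 7 ('E'): step: R->2, L=3; E->plug->E->R->A->L->A->refl->B->L'->B->R'->F->plug->F
Char 8 ('E'): step: R->3, L=3; E->plug->E->R->A->L->A->refl->B->L'->B->R'->C->plug->C
Char 9 ('D'): step: R->4, L=3; D->plug->D->R->H->L->G->refl->F->L'->C->R'->A->plug->A
Char 10 ('A'): step: R->5, L=3; A->plug->A->R->H->L->G->refl->F->L'->C->R'->D->plug->D
Char 11 ('D'): step: R->6, L=3; D->plug->D->R->H->L->G->refl->F->L'->C->R'->F->plug->F
Char 12 ('B'): step: R->7, L=3; B->plug->B->R->A->L->A->refl->B->L'->B->R'->E->plug->E
Final: ciphertext=CAFFACFCADFE, RIGHT=7, LEFT=3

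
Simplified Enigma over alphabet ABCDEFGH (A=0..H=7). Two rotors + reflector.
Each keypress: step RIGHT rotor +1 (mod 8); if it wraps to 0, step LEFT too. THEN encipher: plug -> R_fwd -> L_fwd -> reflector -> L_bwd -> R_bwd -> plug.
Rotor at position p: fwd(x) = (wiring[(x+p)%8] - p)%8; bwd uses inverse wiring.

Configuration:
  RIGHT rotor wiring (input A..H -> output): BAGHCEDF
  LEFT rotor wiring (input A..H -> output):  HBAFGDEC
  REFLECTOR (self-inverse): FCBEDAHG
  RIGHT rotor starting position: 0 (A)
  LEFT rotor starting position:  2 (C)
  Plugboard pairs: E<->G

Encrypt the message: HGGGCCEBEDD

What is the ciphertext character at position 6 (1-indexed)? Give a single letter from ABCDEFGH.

Char 1 ('H'): step: R->1, L=2; H->plug->H->R->A->L->G->refl->H->L'->H->R'->A->plug->A
Char 2 ('G'): step: R->2, L=2; G->plug->E->R->B->L->D->refl->E->L'->C->R'->D->plug->D
Char 3 ('G'): step: R->3, L=2; G->plug->E->R->C->L->E->refl->D->L'->B->R'->C->plug->C
Char 4 ('G'): step: R->4, L=2; G->plug->E->R->F->L->A->refl->F->L'->G->R'->A->plug->A
Char 5 ('C'): step: R->5, L=2; C->plug->C->R->A->L->G->refl->H->L'->H->R'->A->plug->A
Char 6 ('C'): step: R->6, L=2; C->plug->C->R->D->L->B->refl->C->L'->E->R'->G->plug->E

E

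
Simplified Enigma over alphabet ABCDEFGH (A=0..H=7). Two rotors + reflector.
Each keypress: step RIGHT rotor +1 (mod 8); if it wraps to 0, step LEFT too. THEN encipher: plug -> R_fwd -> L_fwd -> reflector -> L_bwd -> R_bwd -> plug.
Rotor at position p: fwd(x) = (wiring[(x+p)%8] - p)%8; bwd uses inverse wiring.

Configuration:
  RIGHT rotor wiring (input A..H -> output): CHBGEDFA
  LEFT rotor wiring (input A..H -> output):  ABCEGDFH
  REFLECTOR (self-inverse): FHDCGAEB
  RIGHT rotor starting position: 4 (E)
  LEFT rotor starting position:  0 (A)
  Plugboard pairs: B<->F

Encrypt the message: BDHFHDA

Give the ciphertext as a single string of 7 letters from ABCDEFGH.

Answer: CACCGAC

Derivation:
Char 1 ('B'): step: R->5, L=0; B->plug->F->R->E->L->G->refl->E->L'->D->R'->C->plug->C
Char 2 ('D'): step: R->6, L=0; D->plug->D->R->B->L->B->refl->H->L'->H->R'->A->plug->A
Char 3 ('H'): step: R->7, L=0; H->plug->H->R->G->L->F->refl->A->L'->A->R'->C->plug->C
Char 4 ('F'): step: R->0, L->1 (L advanced); F->plug->B->R->H->L->H->refl->B->L'->B->R'->C->plug->C
Char 5 ('H'): step: R->1, L=1; H->plug->H->R->B->L->B->refl->H->L'->H->R'->G->plug->G
Char 6 ('D'): step: R->2, L=1; D->plug->D->R->B->L->B->refl->H->L'->H->R'->A->plug->A
Char 7 ('A'): step: R->3, L=1; A->plug->A->R->D->L->F->refl->A->L'->A->R'->C->plug->C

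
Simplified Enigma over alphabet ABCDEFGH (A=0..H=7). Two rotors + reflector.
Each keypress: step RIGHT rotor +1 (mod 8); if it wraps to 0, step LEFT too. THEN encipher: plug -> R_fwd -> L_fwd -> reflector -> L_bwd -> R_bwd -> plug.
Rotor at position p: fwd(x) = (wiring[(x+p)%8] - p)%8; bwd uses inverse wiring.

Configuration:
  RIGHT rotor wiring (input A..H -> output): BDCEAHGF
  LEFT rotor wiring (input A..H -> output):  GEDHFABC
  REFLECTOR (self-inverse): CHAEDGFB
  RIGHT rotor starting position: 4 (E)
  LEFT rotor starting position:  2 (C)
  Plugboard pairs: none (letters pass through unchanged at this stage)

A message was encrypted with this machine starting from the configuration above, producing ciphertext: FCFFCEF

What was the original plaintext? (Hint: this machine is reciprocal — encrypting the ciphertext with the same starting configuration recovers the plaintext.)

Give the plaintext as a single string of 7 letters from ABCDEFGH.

Answer: GHDAACC

Derivation:
Char 1 ('F'): step: R->5, L=2; F->plug->F->R->F->L->A->refl->C->L'->H->R'->G->plug->G
Char 2 ('C'): step: R->6, L=2; C->plug->C->R->D->L->G->refl->F->L'->B->R'->H->plug->H
Char 3 ('F'): step: R->7, L=2; F->plug->F->R->B->L->F->refl->G->L'->D->R'->D->plug->D
Char 4 ('F'): step: R->0, L->3 (L advanced); F->plug->F->R->H->L->A->refl->C->L'->B->R'->A->plug->A
Char 5 ('C'): step: R->1, L=3; C->plug->C->R->D->L->G->refl->F->L'->C->R'->A->plug->A
Char 6 ('E'): step: R->2, L=3; E->plug->E->R->E->L->H->refl->B->L'->G->R'->C->plug->C
Char 7 ('F'): step: R->3, L=3; F->plug->F->R->G->L->B->refl->H->L'->E->R'->C->plug->C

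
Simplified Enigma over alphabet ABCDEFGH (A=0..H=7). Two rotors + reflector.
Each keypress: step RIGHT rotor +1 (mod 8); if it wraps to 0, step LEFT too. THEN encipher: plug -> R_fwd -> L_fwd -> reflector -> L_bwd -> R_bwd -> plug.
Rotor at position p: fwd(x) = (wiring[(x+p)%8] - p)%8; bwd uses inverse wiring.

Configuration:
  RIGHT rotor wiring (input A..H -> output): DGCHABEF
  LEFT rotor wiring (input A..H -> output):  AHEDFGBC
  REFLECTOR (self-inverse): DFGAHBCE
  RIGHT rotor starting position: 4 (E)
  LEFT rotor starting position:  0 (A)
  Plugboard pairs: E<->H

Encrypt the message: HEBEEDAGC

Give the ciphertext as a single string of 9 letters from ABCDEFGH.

Answer: GDAFHFCAG

Derivation:
Char 1 ('H'): step: R->5, L=0; H->plug->E->R->B->L->H->refl->E->L'->C->R'->G->plug->G
Char 2 ('E'): step: R->6, L=0; E->plug->H->R->D->L->D->refl->A->L'->A->R'->D->plug->D
Char 3 ('B'): step: R->7, L=0; B->plug->B->R->E->L->F->refl->B->L'->G->R'->A->plug->A
Char 4 ('E'): step: R->0, L->1 (L advanced); E->plug->H->R->F->L->A->refl->D->L'->B->R'->F->plug->F
Char 5 ('E'): step: R->1, L=1; E->plug->H->R->C->L->C->refl->G->L'->A->R'->E->plug->H
Char 6 ('D'): step: R->2, L=1; D->plug->D->R->H->L->H->refl->E->L'->D->R'->F->plug->F
Char 7 ('A'): step: R->3, L=1; A->plug->A->R->E->L->F->refl->B->L'->G->R'->C->plug->C
Char 8 ('G'): step: R->4, L=1; G->plug->G->R->G->L->B->refl->F->L'->E->R'->A->plug->A
Char 9 ('C'): step: R->5, L=1; C->plug->C->R->A->L->G->refl->C->L'->C->R'->G->plug->G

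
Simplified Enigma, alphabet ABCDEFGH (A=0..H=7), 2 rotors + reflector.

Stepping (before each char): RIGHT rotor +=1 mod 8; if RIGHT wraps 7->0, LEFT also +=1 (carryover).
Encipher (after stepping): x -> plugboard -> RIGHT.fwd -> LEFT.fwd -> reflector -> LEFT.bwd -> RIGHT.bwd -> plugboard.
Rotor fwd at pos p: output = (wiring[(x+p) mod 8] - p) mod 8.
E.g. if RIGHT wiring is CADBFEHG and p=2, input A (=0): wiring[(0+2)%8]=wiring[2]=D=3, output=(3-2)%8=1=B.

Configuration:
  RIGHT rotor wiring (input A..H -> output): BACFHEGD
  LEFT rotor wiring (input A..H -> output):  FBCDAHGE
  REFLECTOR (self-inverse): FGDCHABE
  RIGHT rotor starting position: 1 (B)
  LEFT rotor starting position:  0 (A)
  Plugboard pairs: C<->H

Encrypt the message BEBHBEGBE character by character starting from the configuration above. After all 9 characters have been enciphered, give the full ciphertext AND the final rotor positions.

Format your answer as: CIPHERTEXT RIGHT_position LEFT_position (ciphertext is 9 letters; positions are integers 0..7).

Answer: DBFBFHHHF 2 1

Derivation:
Char 1 ('B'): step: R->2, L=0; B->plug->B->R->D->L->D->refl->C->L'->C->R'->D->plug->D
Char 2 ('E'): step: R->3, L=0; E->plug->E->R->A->L->F->refl->A->L'->E->R'->B->plug->B
Char 3 ('B'): step: R->4, L=0; B->plug->B->R->A->L->F->refl->A->L'->E->R'->F->plug->F
Char 4 ('H'): step: R->5, L=0; H->plug->C->R->G->L->G->refl->B->L'->B->R'->B->plug->B
Char 5 ('B'): step: R->6, L=0; B->plug->B->R->F->L->H->refl->E->L'->H->R'->F->plug->F
Char 6 ('E'): step: R->7, L=0; E->plug->E->R->G->L->G->refl->B->L'->B->R'->C->plug->H
Char 7 ('G'): step: R->0, L->1 (L advanced); G->plug->G->R->G->L->D->refl->C->L'->C->R'->C->plug->H
Char 8 ('B'): step: R->1, L=1; B->plug->B->R->B->L->B->refl->G->L'->E->R'->C->plug->H
Char 9 ('E'): step: R->2, L=1; E->plug->E->R->E->L->G->refl->B->L'->B->R'->F->plug->F
Final: ciphertext=DBFBFHHHF, RIGHT=2, LEFT=1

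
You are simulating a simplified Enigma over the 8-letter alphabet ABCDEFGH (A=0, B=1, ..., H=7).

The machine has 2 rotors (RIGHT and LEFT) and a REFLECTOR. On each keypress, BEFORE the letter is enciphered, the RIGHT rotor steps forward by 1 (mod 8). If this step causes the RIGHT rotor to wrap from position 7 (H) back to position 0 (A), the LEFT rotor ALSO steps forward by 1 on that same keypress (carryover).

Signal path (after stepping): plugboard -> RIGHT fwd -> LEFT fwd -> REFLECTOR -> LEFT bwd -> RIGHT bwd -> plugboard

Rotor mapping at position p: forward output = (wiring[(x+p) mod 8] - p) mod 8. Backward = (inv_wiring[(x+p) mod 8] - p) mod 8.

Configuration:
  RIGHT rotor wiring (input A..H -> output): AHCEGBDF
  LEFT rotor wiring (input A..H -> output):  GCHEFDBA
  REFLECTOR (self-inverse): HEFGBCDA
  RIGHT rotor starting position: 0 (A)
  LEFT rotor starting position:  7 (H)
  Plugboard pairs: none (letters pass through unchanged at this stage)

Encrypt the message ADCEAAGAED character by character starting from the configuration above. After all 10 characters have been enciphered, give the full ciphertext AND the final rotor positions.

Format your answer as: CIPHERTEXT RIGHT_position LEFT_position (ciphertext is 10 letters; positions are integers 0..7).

Answer: ECDCGCEHDB 2 0

Derivation:
Char 1 ('A'): step: R->1, L=7; A->plug->A->R->G->L->E->refl->B->L'->A->R'->E->plug->E
Char 2 ('D'): step: R->2, L=7; D->plug->D->R->H->L->C->refl->F->L'->E->R'->C->plug->C
Char 3 ('C'): step: R->3, L=7; C->plug->C->R->G->L->E->refl->B->L'->A->R'->D->plug->D
Char 4 ('E'): step: R->4, L=7; E->plug->E->R->E->L->F->refl->C->L'->H->R'->C->plug->C
Char 5 ('A'): step: R->5, L=7; A->plug->A->R->E->L->F->refl->C->L'->H->R'->G->plug->G
Char 6 ('A'): step: R->6, L=7; A->plug->A->R->F->L->G->refl->D->L'->C->R'->C->plug->C
Char 7 ('G'): step: R->7, L=7; G->plug->G->R->C->L->D->refl->G->L'->F->R'->E->plug->E
Char 8 ('A'): step: R->0, L->0 (L advanced); A->plug->A->R->A->L->G->refl->D->L'->F->R'->H->plug->H
Char 9 ('E'): step: R->1, L=0; E->plug->E->R->A->L->G->refl->D->L'->F->R'->D->plug->D
Char 10 ('D'): step: R->2, L=0; D->plug->D->R->H->L->A->refl->H->L'->C->R'->B->plug->B
Final: ciphertext=ECDCGCEHDB, RIGHT=2, LEFT=0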